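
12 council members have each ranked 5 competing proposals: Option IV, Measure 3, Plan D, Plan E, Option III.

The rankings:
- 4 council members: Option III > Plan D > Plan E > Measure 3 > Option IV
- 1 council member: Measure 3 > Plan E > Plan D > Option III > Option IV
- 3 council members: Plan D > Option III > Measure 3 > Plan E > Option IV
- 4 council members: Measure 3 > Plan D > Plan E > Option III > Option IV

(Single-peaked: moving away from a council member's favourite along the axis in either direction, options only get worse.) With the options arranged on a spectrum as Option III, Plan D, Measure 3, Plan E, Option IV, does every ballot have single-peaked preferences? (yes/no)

Axis positions: Option III=1, Plan D=2, Measure 3=3, Plan E=4, Option IV=5.
Type 1: ranking walks positions 1-2-4-3-5; Plan E is ranked above Measure 3 even though Measure 3 lies between Plan E and the peak Option III on the axis — preferences dip and rise again. Not single-peaked.
Type 2 (peak Measure 3 at position 3): ranking walks positions 3-4-2-1-5, expanding outward from the peak — single-peaked.
Type 3 (peak Plan D at position 2): ranking walks positions 2-1-3-4-5, expanding outward from the peak — single-peaked.
Type 4 (peak Measure 3 at position 3): ranking walks positions 3-2-4-1-5, expanding outward from the peak — single-peaked.
Type 1 violates single-peakedness, so the profile is not single-peaked on this axis.

no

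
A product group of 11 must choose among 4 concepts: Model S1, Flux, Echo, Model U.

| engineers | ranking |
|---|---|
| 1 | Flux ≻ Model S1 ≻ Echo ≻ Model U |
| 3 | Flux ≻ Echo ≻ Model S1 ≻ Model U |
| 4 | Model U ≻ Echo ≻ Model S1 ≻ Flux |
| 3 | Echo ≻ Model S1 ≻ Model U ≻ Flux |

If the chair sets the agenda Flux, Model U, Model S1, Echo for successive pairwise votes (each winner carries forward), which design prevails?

Echo

Round 1: Flux vs Model U — 4–7, Model U advances.
Round 2: Model U vs Model S1 — 4–7, Model S1 advances.
Round 3: Model S1 vs Echo — 1–10, Echo advances.
The agenda winner is Echo.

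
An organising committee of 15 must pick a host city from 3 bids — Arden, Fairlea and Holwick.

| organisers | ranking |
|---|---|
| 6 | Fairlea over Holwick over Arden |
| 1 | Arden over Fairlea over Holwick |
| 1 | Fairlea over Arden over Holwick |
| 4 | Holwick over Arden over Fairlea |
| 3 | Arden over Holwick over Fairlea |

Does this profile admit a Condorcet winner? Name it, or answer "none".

Pairwise majorities:
Arden vs Fairlea: 8 to 7, Arden.
Arden vs Holwick: 1+1+3 = 5 for Arden, 10 for Holwick — Holwick by 10–5.
Fairlea vs Holwick: Fairlea preferred on 6+1+1 = 8 ballots; Fairlea wins 8–7.
No city is unbeaten: Arden loses to Holwick; Fairlea loses to Arden; Holwick loses to Fairlea. In particular Arden beats Fairlea beats Holwick beats Arden is a majority cycle — no Condorcet winner exists.

none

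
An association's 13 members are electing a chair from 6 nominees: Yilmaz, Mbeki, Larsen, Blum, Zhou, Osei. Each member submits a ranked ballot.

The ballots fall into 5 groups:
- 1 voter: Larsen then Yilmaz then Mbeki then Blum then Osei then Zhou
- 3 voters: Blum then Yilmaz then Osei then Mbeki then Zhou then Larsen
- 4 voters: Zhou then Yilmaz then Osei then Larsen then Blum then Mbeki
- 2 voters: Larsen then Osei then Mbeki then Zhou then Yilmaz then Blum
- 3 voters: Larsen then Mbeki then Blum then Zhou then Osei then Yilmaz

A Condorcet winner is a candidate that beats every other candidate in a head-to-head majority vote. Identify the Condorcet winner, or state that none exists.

Head-to-head results (13 voters):
Yilmaz vs Mbeki: 1+3+4 = 8 for Yilmaz, 5 for Mbeki — Yilmaz by 8–5.
Yilmaz vs Larsen: 3+4 = 7 for Yilmaz, 6 for Larsen — Yilmaz by 7–6.
Yilmaz vs Blum: Yilmaz is ranked higher on 1+4+2 = 7 ballots, Blum on 6. Yilmaz wins 7–6.
Yilmaz vs Zhou: Zhou, 9–4.
Yilmaz vs Osei: 8 to 5, Yilmaz.
Mbeki vs Larsen: 3 for Mbeki, 10 for Larsen — Larsen by 10–3.
Mbeki vs Blum: Blum wins 7–6.
Mbeki vs Zhou: Mbeki, 9–4.
Mbeki vs Osei: Osei, 9–4.
Larsen–Blum: Larsen 10–3.
Larsen vs Zhou: Zhou, 7–6.
Larsen vs Osei: Larsen preferred on 1+2+3 = 6 ballots; Osei wins 7–6.
Blum–Zhou: Blum 7–6.
Blum vs Osei: 1+3+3 = 7 for Blum, 6 for Osei — Blum by 7–6.
Zhou vs Osei: Zhou wins 7–6.
Every candidate loses at least once (Yilmaz loses to Zhou; Mbeki loses to Yilmaz; Larsen loses to Yilmaz; Blum loses to Yilmaz; Zhou loses to Mbeki; Osei loses to Yilmaz). The majority relation contains the cycle Yilmaz > Mbeki > Zhou > Yilmaz, so there is no Condorcet winner.

none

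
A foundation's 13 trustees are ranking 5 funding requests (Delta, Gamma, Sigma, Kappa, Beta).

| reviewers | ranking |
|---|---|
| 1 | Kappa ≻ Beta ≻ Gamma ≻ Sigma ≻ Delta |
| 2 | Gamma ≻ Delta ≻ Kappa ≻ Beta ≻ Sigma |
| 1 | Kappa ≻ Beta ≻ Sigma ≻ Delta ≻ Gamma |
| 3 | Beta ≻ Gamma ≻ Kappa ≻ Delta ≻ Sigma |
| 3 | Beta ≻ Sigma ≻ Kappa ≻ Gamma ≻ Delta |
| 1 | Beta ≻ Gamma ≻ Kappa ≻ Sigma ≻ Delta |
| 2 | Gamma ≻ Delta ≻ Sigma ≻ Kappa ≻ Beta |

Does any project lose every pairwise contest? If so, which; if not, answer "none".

Sigma

Head-to-head results (13 reviewers):
Delta vs Gamma: Delta is ranked higher on 1 ballot, Gamma on 12. Gamma wins 12–1.
Delta vs Sigma: Delta is ranked higher on 2+3+2 = 7 ballots, Sigma on 6. Delta wins 7–6.
Delta–Kappa: Kappa 9–4.
Delta vs Beta: Beta, 9–4.
Gamma vs Sigma: Gamma preferred on 1+2+3+1+2 = 9 ballots; Gamma wins 9–4.
Gamma vs Kappa: Gamma wins 8–5.
Gamma vs Beta: Beta wins 9–4.
Sigma vs Kappa: 3+2 = 5 for Sigma, 8 for Kappa — Kappa by 8–5.
Sigma vs Beta: Sigma is ranked higher on 2 ballots, Beta on 11. Beta wins 11–2.
Kappa vs Beta: Beta wins 7–6.
Only Sigma has no wins; Sigma is the Condorcet loser.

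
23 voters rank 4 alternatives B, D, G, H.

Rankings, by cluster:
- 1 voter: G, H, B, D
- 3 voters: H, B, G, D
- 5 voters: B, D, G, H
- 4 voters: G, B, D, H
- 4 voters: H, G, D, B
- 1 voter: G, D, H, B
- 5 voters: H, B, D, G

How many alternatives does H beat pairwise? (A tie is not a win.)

H against each rival (23 voters):
H vs B: H wins 14–9.
H vs D: H wins 13–10.
H vs G: H preferred on 3+4+5 = 12 ballots; H wins 12–11.
H beats B, D, G — 3 pairwise wins.

3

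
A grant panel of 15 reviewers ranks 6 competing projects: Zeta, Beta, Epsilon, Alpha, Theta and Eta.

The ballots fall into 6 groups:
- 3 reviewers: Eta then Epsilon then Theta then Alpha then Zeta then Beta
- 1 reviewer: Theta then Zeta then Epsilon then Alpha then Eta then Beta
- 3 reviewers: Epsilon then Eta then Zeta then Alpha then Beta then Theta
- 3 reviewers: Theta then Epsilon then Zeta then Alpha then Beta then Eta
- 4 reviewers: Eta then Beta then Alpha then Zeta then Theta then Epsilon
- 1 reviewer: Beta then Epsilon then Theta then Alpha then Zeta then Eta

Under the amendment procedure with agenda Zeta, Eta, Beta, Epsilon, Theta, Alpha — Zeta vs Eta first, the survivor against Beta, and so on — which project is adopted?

Round 1: Zeta vs Eta — 5–10, Eta advances.
Round 2: Eta vs Beta — 11–4, Eta advances.
Round 3: Eta vs Epsilon — 7–8, Epsilon advances.
Round 4: Epsilon vs Theta — 7–8, Theta advances.
Round 5: Theta vs Alpha — 8–7, Theta advances.
Theta survives the agenda.

Theta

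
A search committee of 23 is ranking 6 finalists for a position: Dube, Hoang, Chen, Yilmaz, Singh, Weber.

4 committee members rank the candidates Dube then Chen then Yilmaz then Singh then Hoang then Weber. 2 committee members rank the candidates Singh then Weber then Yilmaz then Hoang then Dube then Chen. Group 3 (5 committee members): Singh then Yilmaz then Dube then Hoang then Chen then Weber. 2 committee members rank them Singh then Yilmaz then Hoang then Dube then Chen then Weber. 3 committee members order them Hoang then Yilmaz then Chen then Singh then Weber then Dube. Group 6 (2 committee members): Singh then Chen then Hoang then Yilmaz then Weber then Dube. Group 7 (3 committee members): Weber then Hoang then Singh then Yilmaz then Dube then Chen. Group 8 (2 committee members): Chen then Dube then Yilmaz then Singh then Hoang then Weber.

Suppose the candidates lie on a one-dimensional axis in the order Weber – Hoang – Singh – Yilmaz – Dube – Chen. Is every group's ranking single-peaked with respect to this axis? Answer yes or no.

no

Axis positions: Weber=1, Hoang=2, Singh=3, Yilmaz=4, Dube=5, Chen=6.
Group 1 (peak Dube at position 5): ranking walks positions 5-6-4-3-2-1, expanding outward from the peak — single-peaked.
Group 2: ranking walks positions 3-1-4-2-5-6; Weber is ranked above Hoang even though Hoang lies between Weber and the peak Singh on the axis — preferences dip and rise again. Not single-peaked.
Group 3 (peak Singh at position 3): ranking walks positions 3-4-5-2-6-1, expanding outward from the peak — single-peaked.
Group 4 (peak Singh at position 3): ranking walks positions 3-4-2-5-6-1, expanding outward from the peak — single-peaked.
Group 5: ranking walks positions 2-4-6-3-1-5; Yilmaz is ranked above Singh even though Singh lies between Yilmaz and the peak Hoang on the axis — preferences dip and rise again. Not single-peaked.
Group 6: ranking walks positions 3-6-2-4-1-5; Chen is ranked above Yilmaz even though Yilmaz lies between Chen and the peak Singh on the axis — preferences dip and rise again. Not single-peaked.
Group 7 (peak Weber at position 1): ranking walks positions 1-2-3-4-5-6, expanding outward from the peak — single-peaked.
Group 8 (peak Chen at position 6): ranking walks positions 6-5-4-3-2-1, expanding outward from the peak — single-peaked.
Group 2 violates single-peakedness, so the profile is not single-peaked on this axis.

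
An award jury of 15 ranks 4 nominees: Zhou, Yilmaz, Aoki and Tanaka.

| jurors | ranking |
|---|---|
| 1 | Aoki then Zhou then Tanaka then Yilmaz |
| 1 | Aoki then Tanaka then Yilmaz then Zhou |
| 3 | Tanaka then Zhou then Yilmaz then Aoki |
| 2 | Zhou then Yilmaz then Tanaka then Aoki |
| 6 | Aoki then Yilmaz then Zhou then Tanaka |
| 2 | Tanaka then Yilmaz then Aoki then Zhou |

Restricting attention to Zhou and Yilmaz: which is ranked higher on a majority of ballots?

Yilmaz

Ballots ranking Zhou above Yilmaz: 1 + 3 + 2 = 6.
Ballots ranking Yilmaz above Zhou: 15 − 6 = 9.
Yilmaz wins the head-to-head 9–6.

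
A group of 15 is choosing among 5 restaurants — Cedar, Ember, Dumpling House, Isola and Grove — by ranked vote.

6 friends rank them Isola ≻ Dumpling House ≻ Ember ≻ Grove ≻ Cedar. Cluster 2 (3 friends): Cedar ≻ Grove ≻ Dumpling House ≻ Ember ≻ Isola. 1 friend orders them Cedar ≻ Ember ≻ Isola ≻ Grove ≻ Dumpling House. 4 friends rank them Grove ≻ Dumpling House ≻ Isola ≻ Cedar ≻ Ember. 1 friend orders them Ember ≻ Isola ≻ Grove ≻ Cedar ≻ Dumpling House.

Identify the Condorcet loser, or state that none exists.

none

Head-to-head results (15 friends):
Cedar–Ember: Cedar 8–7.
Cedar vs Dumpling House: Dumpling House, 10–5.
Cedar–Isola: Isola 11–4.
Cedar–Grove: Grove 11–4.
Ember vs Dumpling House: 1+1 = 2 for Ember, 13 for Dumpling House — Dumpling House by 13–2.
Ember vs Isola: Isola, 10–5.
Ember vs Grove: 6+1+1 = 8 for Ember, 7 for Grove — Ember by 8–7.
Dumpling House vs Isola: Dumpling House is ranked higher on 3+4 = 7 ballots, Isola on 8. Isola wins 8–7.
Dumpling House vs Grove: Dumpling House preferred on 6 ballots; Grove wins 9–6.
Isola vs Grove: Isola wins 8–7.
Each restaurant has at least one pairwise win (Cedar beats Ember; Ember beats Grove; Dumpling House beats Cedar; Isola beats Cedar; Grove beats Cedar) — no Condorcet loser.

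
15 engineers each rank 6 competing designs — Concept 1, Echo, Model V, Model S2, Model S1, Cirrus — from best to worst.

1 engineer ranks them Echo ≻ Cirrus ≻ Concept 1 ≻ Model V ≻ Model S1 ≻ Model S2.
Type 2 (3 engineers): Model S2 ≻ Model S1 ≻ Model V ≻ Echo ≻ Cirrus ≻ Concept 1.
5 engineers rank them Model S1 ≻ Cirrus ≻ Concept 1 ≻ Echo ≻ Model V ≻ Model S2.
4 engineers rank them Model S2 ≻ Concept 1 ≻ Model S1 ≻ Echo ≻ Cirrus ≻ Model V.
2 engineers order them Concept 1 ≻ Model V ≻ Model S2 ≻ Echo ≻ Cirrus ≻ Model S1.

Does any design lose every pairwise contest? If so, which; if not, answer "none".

Pairwise majorities:
Concept 1 vs Echo: Concept 1, 11–4.
Concept 1 vs Model V: Concept 1 wins 12–3.
Concept 1–Model S2: Concept 1 8–7.
Concept 1 vs Model S1: Concept 1 preferred on 1+4+2 = 7 ballots; Model S1 wins 8–7.
Concept 1 vs Cirrus: Concept 1 is ranked higher on 4+2 = 6 ballots, Cirrus on 9. Cirrus wins 9–6.
Echo vs Model V: Echo is ranked higher on 1+5+4 = 10 ballots, Model V on 5. Echo wins 10–5.
Echo vs Model S2: 1+5 = 6 for Echo, 9 for Model S2 — Model S2 by 9–6.
Echo vs Model S1: Model S1 wins 12–3.
Echo vs Cirrus: Echo wins 10–5.
Model V vs Model S2: Model V is ranked higher on 1+5+2 = 8 ballots, Model S2 on 7. Model V wins 8–7.
Model V vs Model S1: Model S1 wins 12–3.
Model V vs Cirrus: Model V preferred on 3+2 = 5 ballots; Cirrus wins 10–5.
Model S2 vs Model S1: Model S2 wins 9–6.
Model S2 vs Cirrus: Model S2 is ranked higher on 3+4+2 = 9 ballots, Cirrus on 6. Model S2 wins 9–6.
Model S1 vs Cirrus: Model S1 is ranked higher on 3+5+4 = 12 ballots, Cirrus on 3. Model S1 wins 12–3.
Each design has at least one pairwise win (Concept 1 beats Echo; Echo beats Model V; Model V beats Model S2; Model S2 beats Echo; Model S1 beats Concept 1; Cirrus beats Concept 1) — no Condorcet loser.

none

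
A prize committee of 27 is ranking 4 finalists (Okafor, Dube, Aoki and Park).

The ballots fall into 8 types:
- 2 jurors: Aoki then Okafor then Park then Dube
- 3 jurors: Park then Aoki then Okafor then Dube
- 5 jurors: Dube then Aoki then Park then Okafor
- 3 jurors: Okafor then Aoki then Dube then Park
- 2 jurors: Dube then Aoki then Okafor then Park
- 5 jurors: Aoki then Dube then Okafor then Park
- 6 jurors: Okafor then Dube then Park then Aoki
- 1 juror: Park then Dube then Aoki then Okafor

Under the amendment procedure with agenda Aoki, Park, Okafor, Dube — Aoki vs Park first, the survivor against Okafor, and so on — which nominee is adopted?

Dube

Round 1: Aoki vs Park — 17–10, Aoki advances.
Round 2: Aoki vs Okafor — 18–9, Aoki advances.
Round 3: Aoki vs Dube — 13–14, Dube advances.
Dube survives the agenda.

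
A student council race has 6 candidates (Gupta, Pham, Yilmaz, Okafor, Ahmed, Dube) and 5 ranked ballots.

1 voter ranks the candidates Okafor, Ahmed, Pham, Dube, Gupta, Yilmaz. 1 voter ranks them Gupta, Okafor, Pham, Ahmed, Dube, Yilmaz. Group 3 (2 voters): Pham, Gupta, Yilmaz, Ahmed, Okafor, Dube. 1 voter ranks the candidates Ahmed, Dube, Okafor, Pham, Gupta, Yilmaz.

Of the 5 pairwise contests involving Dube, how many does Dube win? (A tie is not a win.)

1

Dube against each rival (5 voters):
Dube–Gupta: Gupta 3–2.
Dube vs Pham: 1 to 4, Pham.
Dube–Yilmaz: Dube 3–2.
Dube vs Okafor: Okafor wins 4–1.
Dube–Ahmed: Ahmed 5–0.
Dube beats Yilmaz; loses to Gupta, Pham, Okafor, Ahmed — 1 pairwise win.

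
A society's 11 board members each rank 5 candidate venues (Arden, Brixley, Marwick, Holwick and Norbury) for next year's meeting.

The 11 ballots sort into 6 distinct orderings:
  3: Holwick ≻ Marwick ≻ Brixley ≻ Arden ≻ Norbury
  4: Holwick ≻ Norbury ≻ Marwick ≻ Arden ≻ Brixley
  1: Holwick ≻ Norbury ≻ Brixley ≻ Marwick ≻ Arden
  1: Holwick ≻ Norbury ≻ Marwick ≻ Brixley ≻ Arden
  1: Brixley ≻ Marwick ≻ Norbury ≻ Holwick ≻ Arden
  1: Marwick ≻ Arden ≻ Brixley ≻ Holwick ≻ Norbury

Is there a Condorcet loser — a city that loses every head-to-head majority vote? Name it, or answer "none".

Arden

Pairwise majorities:
Arden vs Brixley: Arden preferred on 4+1 = 5 ballots; Brixley wins 6–5.
Arden vs Marwick: 0 to 11, Marwick.
Arden vs Holwick: 1 to 10, Holwick.
Arden vs Norbury: Norbury wins 7–4.
Brixley–Marwick: Marwick 9–2.
Brixley–Holwick: Holwick 9–2.
Brixley vs Norbury: Brixley preferred on 3+1+1 = 5 ballots; Norbury wins 6–5.
Marwick–Holwick: Holwick 9–2.
Marwick vs Norbury: Marwick preferred on 3+1+1 = 5 ballots; Norbury wins 6–5.
Holwick vs Norbury: 10 to 1, Holwick.
Arden loses to every other city — it is the Condorcet loser.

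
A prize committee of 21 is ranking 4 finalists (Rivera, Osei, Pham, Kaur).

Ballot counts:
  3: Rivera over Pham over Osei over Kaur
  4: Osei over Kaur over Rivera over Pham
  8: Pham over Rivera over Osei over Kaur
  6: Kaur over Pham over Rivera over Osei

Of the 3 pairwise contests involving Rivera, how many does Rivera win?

2

Rivera against each rival (21 jurors):
Rivera vs Osei: Rivera preferred on 3+8+6 = 17 ballots; Rivera wins 17–4.
Rivera vs Pham: 7 to 14, Pham.
Rivera vs Kaur: 11 to 10, Rivera.
Rivera beats Osei, Kaur; loses to Pham — 2 pairwise wins.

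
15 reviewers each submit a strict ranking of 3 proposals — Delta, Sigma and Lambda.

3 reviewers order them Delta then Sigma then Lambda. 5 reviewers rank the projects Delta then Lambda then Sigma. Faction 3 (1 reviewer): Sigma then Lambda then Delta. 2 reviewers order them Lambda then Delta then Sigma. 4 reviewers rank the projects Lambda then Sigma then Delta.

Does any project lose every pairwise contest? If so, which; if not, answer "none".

Head-to-head results (15 reviewers):
Delta vs Sigma: 10 to 5, Delta.
Delta vs Lambda: Delta, 8–7.
Sigma vs Lambda: Sigma is ranked higher on 3+1 = 4 ballots, Lambda on 11. Lambda wins 11–4.
Only Sigma has no wins; Sigma is the Condorcet loser.

Sigma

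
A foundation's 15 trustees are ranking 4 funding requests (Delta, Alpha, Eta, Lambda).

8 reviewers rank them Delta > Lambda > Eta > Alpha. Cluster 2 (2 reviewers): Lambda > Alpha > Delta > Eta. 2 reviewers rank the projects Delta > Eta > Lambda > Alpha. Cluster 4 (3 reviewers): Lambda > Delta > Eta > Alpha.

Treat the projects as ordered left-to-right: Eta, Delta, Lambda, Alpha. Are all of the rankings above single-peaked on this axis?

yes

Axis positions: Eta=1, Delta=2, Lambda=3, Alpha=4.
Cluster 1 (peak Delta at position 2): ranking walks positions 2-3-1-4, expanding outward from the peak — single-peaked.
Cluster 2 (peak Lambda at position 3): ranking walks positions 3-4-2-1, expanding outward from the peak — single-peaked.
Cluster 3 (peak Delta at position 2): ranking walks positions 2-1-3-4, expanding outward from the peak — single-peaked.
Cluster 4 (peak Lambda at position 3): ranking walks positions 3-2-1-4, expanding outward from the peak — single-peaked.
Every ranking is single-peaked on this axis.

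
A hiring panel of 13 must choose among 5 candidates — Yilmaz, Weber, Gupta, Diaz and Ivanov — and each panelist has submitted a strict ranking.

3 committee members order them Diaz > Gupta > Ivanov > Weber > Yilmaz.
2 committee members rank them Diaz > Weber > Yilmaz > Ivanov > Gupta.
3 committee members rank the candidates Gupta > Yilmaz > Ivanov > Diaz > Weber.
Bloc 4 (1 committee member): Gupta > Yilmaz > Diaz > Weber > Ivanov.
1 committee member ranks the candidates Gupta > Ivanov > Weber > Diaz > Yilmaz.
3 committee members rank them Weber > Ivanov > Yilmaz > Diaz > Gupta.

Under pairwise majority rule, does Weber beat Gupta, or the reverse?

Ballots ranking Weber above Gupta: 2 + 3 = 5.
Ballots ranking Gupta above Weber: 13 − 5 = 8.
Gupta wins the head-to-head 8–5.

Gupta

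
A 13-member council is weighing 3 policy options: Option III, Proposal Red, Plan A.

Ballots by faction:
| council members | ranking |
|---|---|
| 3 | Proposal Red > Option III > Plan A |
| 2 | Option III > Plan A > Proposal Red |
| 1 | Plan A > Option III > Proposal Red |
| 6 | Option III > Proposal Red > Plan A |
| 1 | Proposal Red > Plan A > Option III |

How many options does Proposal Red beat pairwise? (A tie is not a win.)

1

Proposal Red against each rival (13 council members):
Proposal Red vs Option III: Proposal Red preferred on 3+1 = 4 ballots; Option III wins 9–4.
Proposal Red vs Plan A: Proposal Red wins 10–3.
Proposal Red beats Plan A; loses to Option III — 1 pairwise win.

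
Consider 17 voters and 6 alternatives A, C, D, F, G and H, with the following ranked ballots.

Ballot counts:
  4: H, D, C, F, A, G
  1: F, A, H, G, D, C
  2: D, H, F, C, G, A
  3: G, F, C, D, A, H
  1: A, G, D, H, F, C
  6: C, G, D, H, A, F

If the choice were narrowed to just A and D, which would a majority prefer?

D

Ballots ranking A above D: 1 + 1 = 2.
Ballots ranking D above A: 17 − 2 = 15.
D wins the head-to-head 15–2.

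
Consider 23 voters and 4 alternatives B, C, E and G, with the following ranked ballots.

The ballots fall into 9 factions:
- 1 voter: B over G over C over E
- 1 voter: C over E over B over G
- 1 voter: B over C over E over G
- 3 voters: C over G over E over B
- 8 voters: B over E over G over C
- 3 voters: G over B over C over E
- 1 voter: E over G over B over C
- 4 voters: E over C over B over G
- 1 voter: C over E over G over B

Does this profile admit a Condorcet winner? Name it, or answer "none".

Pairwise majorities:
B vs C: B, 14–9.
B vs E: B wins 13–10.
B–G: B 15–8.
C vs E: E wins 13–10.
C vs G: G, 13–10.
E–G: E 16–7.
B defeats every rival head-to-head and is the Condorcet winner.

B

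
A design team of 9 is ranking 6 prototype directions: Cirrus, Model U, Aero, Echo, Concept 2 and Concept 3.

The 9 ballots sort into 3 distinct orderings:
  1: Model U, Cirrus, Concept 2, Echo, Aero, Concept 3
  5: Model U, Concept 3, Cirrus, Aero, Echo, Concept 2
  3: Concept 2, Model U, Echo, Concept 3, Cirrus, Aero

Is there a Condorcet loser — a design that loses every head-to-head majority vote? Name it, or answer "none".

Head-to-head results (9 engineers):
Cirrus vs Model U: Model U, 9–0.
Cirrus vs Aero: Cirrus is ranked higher on 1+5+3 = 9 ballots, Aero on 0. Cirrus wins 9–0.
Cirrus–Echo: Cirrus 6–3.
Cirrus vs Concept 2: Cirrus, 6–3.
Cirrus vs Concept 3: Cirrus is ranked higher on 1 ballot, Concept 3 on 8. Concept 3 wins 8–1.
Model U vs Aero: 9 to 0, Model U.
Model U–Echo: Model U 9–0.
Model U vs Concept 2: Model U is ranked higher on 1+5 = 6 ballots, Concept 2 on 3. Model U wins 6–3.
Model U vs Concept 3: Model U, 9–0.
Aero vs Echo: Aero, 5–4.
Aero vs Concept 2: 5 for Aero, 4 for Concept 2 — Aero by 5–4.
Aero vs Concept 3: 1 for Aero, 8 for Concept 3 — Concept 3 by 8–1.
Echo vs Concept 2: Echo preferred on 5 ballots; Echo wins 5–4.
Echo vs Concept 3: Echo preferred on 1+3 = 4 ballots; Concept 3 wins 5–4.
Concept 2 vs Concept 3: Concept 3 wins 5–4.
Only Concept 2 has no wins; Concept 2 is the Condorcet loser.

Concept 2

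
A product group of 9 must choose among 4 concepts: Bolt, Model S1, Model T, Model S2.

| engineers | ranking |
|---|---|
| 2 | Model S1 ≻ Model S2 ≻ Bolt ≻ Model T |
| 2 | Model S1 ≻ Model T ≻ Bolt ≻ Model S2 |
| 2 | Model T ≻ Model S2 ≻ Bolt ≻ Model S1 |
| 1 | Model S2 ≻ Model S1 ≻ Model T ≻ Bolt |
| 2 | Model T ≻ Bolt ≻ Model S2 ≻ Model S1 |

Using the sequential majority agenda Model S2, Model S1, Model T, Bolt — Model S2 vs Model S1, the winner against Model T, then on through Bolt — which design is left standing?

Round 1: Model S2 vs Model S1 — 5–4, Model S2 advances.
Round 2: Model S2 vs Model T — 3–6, Model T advances.
Round 3: Model T vs Bolt — 7–2, Model T advances.
Model T survives the agenda.

Model T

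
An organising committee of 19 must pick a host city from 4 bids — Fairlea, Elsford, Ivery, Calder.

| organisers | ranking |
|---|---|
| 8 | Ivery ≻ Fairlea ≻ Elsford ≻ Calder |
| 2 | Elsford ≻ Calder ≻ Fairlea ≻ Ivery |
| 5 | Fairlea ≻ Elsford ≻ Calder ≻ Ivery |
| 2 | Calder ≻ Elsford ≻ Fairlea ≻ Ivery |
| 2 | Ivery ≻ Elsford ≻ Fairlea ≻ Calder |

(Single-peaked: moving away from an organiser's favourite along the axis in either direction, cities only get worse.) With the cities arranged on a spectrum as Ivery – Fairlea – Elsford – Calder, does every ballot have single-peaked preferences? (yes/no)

Axis positions: Ivery=1, Fairlea=2, Elsford=3, Calder=4.
Type 1 (peak Ivery at position 1): ranking walks positions 1-2-3-4, expanding outward from the peak — single-peaked.
Type 2 (peak Elsford at position 3): ranking walks positions 3-4-2-1, expanding outward from the peak — single-peaked.
Type 3 (peak Fairlea at position 2): ranking walks positions 2-3-4-1, expanding outward from the peak — single-peaked.
Type 4 (peak Calder at position 4): ranking walks positions 4-3-2-1, expanding outward from the peak — single-peaked.
Type 5: ranking walks positions 1-3-2-4; Elsford is ranked above Fairlea even though Fairlea lies between Elsford and the peak Ivery on the axis — preferences dip and rise again. Not single-peaked.
Type 5 violates single-peakedness, so the profile is not single-peaked on this axis.

no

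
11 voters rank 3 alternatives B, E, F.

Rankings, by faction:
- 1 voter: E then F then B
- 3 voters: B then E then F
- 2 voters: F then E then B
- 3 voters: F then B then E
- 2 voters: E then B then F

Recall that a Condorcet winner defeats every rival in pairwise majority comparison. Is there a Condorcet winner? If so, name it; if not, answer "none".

none

Pairwise majorities:
B vs E: B preferred on 3+3 = 6 ballots; B wins 6–5.
B vs F: 5 to 6, F.
E vs F: E preferred on 1+3+2 = 6 ballots; E wins 6–5.
Every alternative loses at least once (B loses to F; E loses to B; F loses to E). The majority relation contains the cycle B → E → F → B, so there is no Condorcet winner.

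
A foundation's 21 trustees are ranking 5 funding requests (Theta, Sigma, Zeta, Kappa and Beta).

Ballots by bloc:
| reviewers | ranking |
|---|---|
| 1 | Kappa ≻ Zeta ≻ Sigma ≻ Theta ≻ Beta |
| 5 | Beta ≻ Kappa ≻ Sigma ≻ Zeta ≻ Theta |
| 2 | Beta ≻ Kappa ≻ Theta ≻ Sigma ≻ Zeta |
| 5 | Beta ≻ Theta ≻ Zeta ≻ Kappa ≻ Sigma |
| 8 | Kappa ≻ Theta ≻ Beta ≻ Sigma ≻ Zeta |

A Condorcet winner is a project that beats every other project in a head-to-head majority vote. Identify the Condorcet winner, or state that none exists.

Pairwise majorities:
Theta vs Sigma: Theta wins 15–6.
Theta vs Zeta: Theta wins 15–6.
Theta vs Kappa: Theta preferred on 5 ballots; Kappa wins 16–5.
Theta vs Beta: Beta, 12–9.
Sigma vs Zeta: Sigma preferred on 5+2+8 = 15 ballots; Sigma wins 15–6.
Sigma–Kappa: Kappa 21–0.
Sigma vs Beta: Beta wins 20–1.
Zeta–Kappa: Kappa 16–5.
Zeta–Beta: Beta 20–1.
Kappa vs Beta: Kappa is ranked higher on 1+8 = 9 ballots, Beta on 12. Beta wins 12–9.
Beta defeats every rival head-to-head and is the Condorcet winner.

Beta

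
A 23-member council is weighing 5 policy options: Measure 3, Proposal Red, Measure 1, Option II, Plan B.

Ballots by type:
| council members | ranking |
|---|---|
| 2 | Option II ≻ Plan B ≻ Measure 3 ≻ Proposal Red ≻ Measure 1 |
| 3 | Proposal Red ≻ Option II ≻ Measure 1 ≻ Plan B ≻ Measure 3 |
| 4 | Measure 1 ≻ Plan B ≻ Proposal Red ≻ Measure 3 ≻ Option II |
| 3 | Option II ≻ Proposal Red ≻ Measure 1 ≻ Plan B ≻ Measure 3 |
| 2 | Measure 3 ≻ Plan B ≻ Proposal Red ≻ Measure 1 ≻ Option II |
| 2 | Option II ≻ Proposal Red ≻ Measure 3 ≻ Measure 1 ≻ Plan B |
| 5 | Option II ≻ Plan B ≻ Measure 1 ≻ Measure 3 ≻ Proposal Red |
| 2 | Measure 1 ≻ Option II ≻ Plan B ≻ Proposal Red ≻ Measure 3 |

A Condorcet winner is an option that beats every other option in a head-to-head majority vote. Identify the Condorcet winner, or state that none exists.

Option II

Head-to-head results (23 council members):
Measure 3 vs Proposal Red: Proposal Red wins 14–9.
Measure 3 vs Measure 1: Measure 1 wins 17–6.
Measure 3 vs Option II: Option II wins 17–6.
Measure 3–Plan B: Plan B 19–4.
Proposal Red vs Measure 1: Proposal Red, 12–11.
Proposal Red–Option II: Option II 14–9.
Proposal Red–Plan B: Plan B 15–8.
Measure 1 vs Option II: Option II wins 15–8.
Measure 1 vs Plan B: Measure 1 wins 14–9.
Option II vs Plan B: Option II, 17–6.
Option II defeats every rival head-to-head and is the Condorcet winner.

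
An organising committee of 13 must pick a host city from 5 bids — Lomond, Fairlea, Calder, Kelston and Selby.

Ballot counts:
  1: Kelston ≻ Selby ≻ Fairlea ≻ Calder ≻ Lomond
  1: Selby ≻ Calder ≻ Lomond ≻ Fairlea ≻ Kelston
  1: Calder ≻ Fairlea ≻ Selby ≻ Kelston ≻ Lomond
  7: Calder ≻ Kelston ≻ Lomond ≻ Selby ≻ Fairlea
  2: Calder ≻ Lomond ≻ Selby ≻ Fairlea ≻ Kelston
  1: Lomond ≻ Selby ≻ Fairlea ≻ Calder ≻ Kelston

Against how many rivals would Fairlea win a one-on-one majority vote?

Fairlea against each rival (13 organisers):
Fairlea vs Lomond: Lomond wins 11–2.
Fairlea vs Calder: 2 to 11, Calder.
Fairlea vs Kelston: 5 to 8, Kelston.
Fairlea vs Selby: Selby, 12–1.
Fairlea beats no one; loses to Lomond, Calder, Kelston, Selby — 0 pairwise wins.

0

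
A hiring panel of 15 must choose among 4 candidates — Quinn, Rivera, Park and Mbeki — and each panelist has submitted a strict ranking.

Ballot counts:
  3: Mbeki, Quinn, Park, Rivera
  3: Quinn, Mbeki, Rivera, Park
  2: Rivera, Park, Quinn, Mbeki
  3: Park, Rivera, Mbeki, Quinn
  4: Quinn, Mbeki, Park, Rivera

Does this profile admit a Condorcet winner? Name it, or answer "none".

Quinn

Pairwise majorities:
Quinn vs Rivera: 10 to 5, Quinn.
Quinn vs Park: Quinn preferred on 3+3+4 = 10 ballots; Quinn wins 10–5.
Quinn–Mbeki: Quinn 9–6.
Rivera–Park: Park 10–5.
Rivera vs Mbeki: Mbeki, 10–5.
Park vs Mbeki: 2+3 = 5 for Park, 10 for Mbeki — Mbeki by 10–5.
Quinn wins every pairwise contest, so Quinn is the Condorcet winner.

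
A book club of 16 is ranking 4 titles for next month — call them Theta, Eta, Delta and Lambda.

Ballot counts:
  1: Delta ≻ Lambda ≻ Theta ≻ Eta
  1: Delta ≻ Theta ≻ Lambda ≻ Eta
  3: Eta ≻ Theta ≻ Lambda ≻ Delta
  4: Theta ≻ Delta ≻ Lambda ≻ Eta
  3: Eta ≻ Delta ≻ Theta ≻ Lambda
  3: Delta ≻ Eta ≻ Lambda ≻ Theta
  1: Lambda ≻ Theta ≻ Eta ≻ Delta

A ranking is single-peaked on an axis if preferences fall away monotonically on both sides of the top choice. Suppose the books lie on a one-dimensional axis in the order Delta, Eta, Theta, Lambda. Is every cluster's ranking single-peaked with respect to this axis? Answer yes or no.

no

Axis positions: Delta=1, Eta=2, Theta=3, Lambda=4.
Cluster 1: ranking walks positions 1-4-3-2; Lambda is ranked above Eta even though Eta lies between Lambda and the peak Delta on the axis — preferences dip and rise again. Not single-peaked.
Cluster 2: ranking walks positions 1-3-4-2; Theta is ranked above Eta even though Eta lies between Theta and the peak Delta on the axis — preferences dip and rise again. Not single-peaked.
Cluster 3 (peak Eta at position 2): ranking walks positions 2-3-4-1, expanding outward from the peak — single-peaked.
Cluster 4: ranking walks positions 3-1-4-2; Delta is ranked above Eta even though Eta lies between Delta and the peak Theta on the axis — preferences dip and rise again. Not single-peaked.
Cluster 5 (peak Eta at position 2): ranking walks positions 2-1-3-4, expanding outward from the peak — single-peaked.
Cluster 6: ranking walks positions 1-2-4-3; Lambda is ranked above Theta even though Theta lies between Lambda and the peak Delta on the axis — preferences dip and rise again. Not single-peaked.
Cluster 7 (peak Lambda at position 4): ranking walks positions 4-3-2-1, expanding outward from the peak — single-peaked.
Cluster 1 violates single-peakedness, so the profile is not single-peaked on this axis.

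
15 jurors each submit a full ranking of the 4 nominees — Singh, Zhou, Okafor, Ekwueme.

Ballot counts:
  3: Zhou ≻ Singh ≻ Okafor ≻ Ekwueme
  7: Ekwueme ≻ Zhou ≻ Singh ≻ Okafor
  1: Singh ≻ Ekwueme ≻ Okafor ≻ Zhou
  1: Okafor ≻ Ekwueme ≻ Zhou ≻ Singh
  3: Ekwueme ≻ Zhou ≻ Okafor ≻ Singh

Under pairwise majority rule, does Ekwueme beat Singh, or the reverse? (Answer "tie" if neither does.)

Ballots ranking Ekwueme above Singh: 7 + 1 + 3 = 11.
Ballots ranking Singh above Ekwueme: 15 − 11 = 4.
Ekwueme wins the head-to-head 11–4.

Ekwueme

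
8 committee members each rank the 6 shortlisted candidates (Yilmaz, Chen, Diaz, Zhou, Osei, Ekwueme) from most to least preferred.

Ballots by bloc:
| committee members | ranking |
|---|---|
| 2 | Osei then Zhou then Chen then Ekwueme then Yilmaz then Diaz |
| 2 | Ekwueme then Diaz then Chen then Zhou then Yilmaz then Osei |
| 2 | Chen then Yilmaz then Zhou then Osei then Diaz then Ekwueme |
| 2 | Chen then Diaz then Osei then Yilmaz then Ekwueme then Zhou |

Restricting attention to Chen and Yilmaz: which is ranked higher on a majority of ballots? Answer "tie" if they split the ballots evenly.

Ballots ranking Chen above Yilmaz: 2 + 2 + 2 + 2 = 8.
Ballots ranking Yilmaz above Chen: 8 − 8 = 0.
Chen wins the head-to-head 8–0.

Chen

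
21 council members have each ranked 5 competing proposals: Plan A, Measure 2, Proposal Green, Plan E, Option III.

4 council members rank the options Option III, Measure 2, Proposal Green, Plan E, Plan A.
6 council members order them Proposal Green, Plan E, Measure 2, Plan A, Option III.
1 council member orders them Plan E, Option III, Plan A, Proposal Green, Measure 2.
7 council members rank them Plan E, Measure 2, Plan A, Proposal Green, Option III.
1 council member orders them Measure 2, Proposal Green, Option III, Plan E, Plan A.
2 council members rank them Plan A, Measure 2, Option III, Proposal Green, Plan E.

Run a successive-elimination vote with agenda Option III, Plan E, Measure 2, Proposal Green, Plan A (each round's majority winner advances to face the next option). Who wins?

Proposal Green

Round 1: Option III vs Plan E — 7–14, Plan E advances.
Round 2: Plan E vs Measure 2 — 14–7, Plan E advances.
Round 3: Plan E vs Proposal Green — 8–13, Proposal Green advances.
Round 4: Proposal Green vs Plan A — 11–10, Proposal Green advances.
The agenda winner is Proposal Green.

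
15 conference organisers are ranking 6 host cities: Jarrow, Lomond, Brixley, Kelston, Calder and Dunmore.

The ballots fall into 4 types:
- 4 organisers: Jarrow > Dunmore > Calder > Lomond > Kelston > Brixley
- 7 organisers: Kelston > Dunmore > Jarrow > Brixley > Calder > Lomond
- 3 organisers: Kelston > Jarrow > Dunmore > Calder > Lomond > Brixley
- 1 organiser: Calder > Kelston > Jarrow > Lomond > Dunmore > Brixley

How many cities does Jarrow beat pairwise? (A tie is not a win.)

4

Jarrow against each rival (15 organisers):
Jarrow–Lomond: Jarrow 15–0.
Jarrow vs Brixley: Jarrow wins 15–0.
Jarrow vs Kelston: Kelston wins 11–4.
Jarrow vs Calder: Jarrow preferred on 4+7+3 = 14 ballots; Jarrow wins 14–1.
Jarrow vs Dunmore: Jarrow wins 8–7.
Jarrow beats Lomond, Brixley, Calder, Dunmore; loses to Kelston — 4 pairwise wins.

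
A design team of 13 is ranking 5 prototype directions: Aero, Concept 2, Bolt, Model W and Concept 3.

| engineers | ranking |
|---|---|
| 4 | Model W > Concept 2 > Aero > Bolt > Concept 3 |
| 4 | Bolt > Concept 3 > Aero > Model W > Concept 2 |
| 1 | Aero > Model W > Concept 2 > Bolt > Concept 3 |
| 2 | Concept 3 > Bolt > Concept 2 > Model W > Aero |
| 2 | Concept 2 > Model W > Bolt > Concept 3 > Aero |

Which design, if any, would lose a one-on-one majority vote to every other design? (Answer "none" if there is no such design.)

Pairwise majorities:
Aero vs Concept 2: Concept 2 wins 8–5.
Aero vs Bolt: Aero is ranked higher on 4+1 = 5 ballots, Bolt on 8. Bolt wins 8–5.
Aero vs Model W: 4+1 = 5 for Aero, 8 for Model W — Model W by 8–5.
Aero vs Concept 3: Aero is ranked higher on 4+1 = 5 ballots, Concept 3 on 8. Concept 3 wins 8–5.
Concept 2 vs Bolt: Concept 2, 7–6.
Concept 2 vs Model W: 2+2 = 4 for Concept 2, 9 for Model W — Model W by 9–4.
Concept 2 vs Concept 3: 7 to 6, Concept 2.
Bolt vs Model W: Bolt is ranked higher on 4+2 = 6 ballots, Model W on 7. Model W wins 7–6.
Bolt vs Concept 3: Bolt, 11–2.
Model W vs Concept 3: Model W is ranked higher on 4+1+2 = 7 ballots, Concept 3 on 6. Model W wins 7–6.
Aero loses to every other design — it is the Condorcet loser.

Aero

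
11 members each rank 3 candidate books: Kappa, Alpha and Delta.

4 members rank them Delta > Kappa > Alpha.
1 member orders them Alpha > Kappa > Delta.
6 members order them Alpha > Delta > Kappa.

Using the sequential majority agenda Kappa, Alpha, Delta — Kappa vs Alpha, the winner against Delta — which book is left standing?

Alpha

Round 1: Kappa vs Alpha — 4–7, Alpha advances.
Round 2: Alpha vs Delta — 7–4, Alpha advances.
Alpha survives the agenda.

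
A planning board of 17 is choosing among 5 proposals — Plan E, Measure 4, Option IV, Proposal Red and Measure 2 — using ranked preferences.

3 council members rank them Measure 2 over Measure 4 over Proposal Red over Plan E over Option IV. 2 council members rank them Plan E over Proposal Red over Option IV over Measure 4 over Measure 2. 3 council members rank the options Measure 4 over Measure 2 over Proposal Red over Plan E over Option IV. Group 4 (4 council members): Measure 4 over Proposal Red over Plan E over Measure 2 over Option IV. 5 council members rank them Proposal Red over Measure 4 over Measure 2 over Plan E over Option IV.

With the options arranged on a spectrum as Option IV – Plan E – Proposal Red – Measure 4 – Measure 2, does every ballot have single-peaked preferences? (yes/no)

Axis positions: Option IV=1, Plan E=2, Proposal Red=3, Measure 4=4, Measure 2=5.
Group 1 (peak Measure 2 at position 5): ranking walks positions 5-4-3-2-1, expanding outward from the peak — single-peaked.
Group 2 (peak Plan E at position 2): ranking walks positions 2-3-1-4-5, expanding outward from the peak — single-peaked.
Group 3 (peak Measure 4 at position 4): ranking walks positions 4-5-3-2-1, expanding outward from the peak — single-peaked.
Group 4 (peak Measure 4 at position 4): ranking walks positions 4-3-2-5-1, expanding outward from the peak — single-peaked.
Group 5 (peak Proposal Red at position 3): ranking walks positions 3-4-5-2-1, expanding outward from the peak — single-peaked.
Every ranking is single-peaked on this axis.

yes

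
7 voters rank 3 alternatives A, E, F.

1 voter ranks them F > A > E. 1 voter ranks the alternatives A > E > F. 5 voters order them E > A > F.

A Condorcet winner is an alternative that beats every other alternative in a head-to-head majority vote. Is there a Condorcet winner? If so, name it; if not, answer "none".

E

Head-to-head results (7 voters):
A vs E: E wins 5–2.
A vs F: A wins 6–1.
E vs F: E, 6–1.
E wins every pairwise contest, so E is the Condorcet winner.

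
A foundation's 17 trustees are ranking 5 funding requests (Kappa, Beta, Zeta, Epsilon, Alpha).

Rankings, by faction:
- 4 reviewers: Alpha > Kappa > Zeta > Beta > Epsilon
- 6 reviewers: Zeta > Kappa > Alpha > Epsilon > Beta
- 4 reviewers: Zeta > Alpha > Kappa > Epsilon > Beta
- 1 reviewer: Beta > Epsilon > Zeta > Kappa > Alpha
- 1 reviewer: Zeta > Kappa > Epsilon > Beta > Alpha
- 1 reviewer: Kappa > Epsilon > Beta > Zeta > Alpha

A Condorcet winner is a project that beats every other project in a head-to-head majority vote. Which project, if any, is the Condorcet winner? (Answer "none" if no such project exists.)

Pairwise majorities:
Kappa vs Beta: Kappa preferred on 4+6+4+1+1 = 16 ballots; Kappa wins 16–1.
Kappa vs Zeta: 4+1 = 5 for Kappa, 12 for Zeta — Zeta by 12–5.
Kappa vs Epsilon: Kappa is ranked higher on 4+6+4+1+1 = 16 ballots, Epsilon on 1. Kappa wins 16–1.
Kappa vs Alpha: Kappa preferred on 6+1+1+1 = 9 ballots; Kappa wins 9–8.
Beta vs Zeta: Beta preferred on 1+1 = 2 ballots; Zeta wins 15–2.
Beta vs Epsilon: 5 to 12, Epsilon.
Beta vs Alpha: 1+1+1 = 3 for Beta, 14 for Alpha — Alpha by 14–3.
Zeta vs Epsilon: Zeta preferred on 4+6+4+1 = 15 ballots; Zeta wins 15–2.
Zeta vs Alpha: 13 to 4, Zeta.
Epsilon vs Alpha: 1+1+1 = 3 for Epsilon, 14 for Alpha — Alpha by 14–3.
Zeta beats each of Kappa, Beta, Epsilon, Alpha — Zeta is the Condorcet winner.

Zeta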